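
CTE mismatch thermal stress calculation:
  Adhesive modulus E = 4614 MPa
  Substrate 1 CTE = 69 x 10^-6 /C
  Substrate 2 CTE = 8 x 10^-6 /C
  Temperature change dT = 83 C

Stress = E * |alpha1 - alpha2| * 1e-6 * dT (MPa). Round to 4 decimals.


delta_alpha = |69 - 8| = 61 x 10^-6/C
Stress = 4614 * 61e-6 * 83
= 23.3607 MPa

23.3607


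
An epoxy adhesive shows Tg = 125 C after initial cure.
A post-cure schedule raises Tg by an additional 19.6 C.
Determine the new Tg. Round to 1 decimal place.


New Tg = 125 + 19.6
= 144.6 C

144.6


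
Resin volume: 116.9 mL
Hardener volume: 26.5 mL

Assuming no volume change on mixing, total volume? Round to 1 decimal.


V_total = 116.9 + 26.5 = 143.4 mL

143.4


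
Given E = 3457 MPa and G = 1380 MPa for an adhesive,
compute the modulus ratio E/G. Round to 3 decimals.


E/G ratio = 3457 / 1380 = 2.505

2.505


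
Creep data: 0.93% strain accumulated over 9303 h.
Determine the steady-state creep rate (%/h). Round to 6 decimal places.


Rate = 0.93 / 9303 = 0.000100 %/h

0.000100


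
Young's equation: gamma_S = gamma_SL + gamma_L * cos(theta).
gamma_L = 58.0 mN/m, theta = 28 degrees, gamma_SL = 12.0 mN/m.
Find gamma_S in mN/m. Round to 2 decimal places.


cos(28 deg) = 0.882948
gamma_S = 12.0 + 58.0 * 0.882948
= 63.21 mN/m

63.21


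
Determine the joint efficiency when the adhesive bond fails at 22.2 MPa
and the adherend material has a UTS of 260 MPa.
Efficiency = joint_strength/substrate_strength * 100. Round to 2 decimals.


Joint efficiency = 22.2 / 260 * 100
= 8.54%

8.54


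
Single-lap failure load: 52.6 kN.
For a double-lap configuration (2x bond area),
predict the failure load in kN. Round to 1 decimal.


Failure load = 52.6 * 2 = 105.2 kN

105.2


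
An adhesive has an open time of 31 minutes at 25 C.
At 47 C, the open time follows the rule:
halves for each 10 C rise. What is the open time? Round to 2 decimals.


Factor = 2^((47-25)/10) = 4.5948
Open time = 31 / 4.5948 = 6.75 min

6.75


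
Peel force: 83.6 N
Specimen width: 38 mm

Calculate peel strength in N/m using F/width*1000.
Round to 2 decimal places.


Peel strength = 83.6 / 38 * 1000 = 2200.00 N/m

2200.00


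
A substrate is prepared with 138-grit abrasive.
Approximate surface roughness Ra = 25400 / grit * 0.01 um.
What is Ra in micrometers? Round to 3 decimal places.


Ra = 25400 / 138 * 0.01 = 1.841 um

1.841


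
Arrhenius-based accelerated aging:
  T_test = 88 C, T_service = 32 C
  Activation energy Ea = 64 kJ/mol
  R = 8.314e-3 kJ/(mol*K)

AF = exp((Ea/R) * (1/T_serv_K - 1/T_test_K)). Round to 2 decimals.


T_test_K = 361.15, T_serv_K = 305.15
AF = exp((64/8.314e-3) * (1/305.15 - 1/361.15))
= 49.98

49.98


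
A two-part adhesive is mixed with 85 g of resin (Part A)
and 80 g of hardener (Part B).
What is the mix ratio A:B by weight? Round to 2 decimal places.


Mix ratio = mass_A / mass_B
= 85 / 80
= 1.06

1.06


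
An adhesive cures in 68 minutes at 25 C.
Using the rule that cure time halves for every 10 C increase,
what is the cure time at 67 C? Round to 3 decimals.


Factor = 2^((67 - 25) / 10) = 18.3792
Cure time = 68 / 18.3792
= 3.700 minutes

3.700


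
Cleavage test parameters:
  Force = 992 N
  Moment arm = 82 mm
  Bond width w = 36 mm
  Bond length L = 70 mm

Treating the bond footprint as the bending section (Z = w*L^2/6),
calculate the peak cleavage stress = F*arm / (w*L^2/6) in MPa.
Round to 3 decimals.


M = 992 * 82 = 81344 N*mm
Z = 36 * 70^2 / 6 = 176400 / 6 mm^3
sigma = M / Z = 6 * 81344 / 176400 = 488064 / 176400
= 2.767 MPa

2.767


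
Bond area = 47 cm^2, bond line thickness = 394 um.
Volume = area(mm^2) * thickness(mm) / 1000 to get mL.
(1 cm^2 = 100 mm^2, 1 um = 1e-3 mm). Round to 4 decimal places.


area_mm2 = 47 * 100 = 4700
blt_mm = 394 * 1e-3 = 0.394
vol_mm3 = 4700 * 0.394 = 1851.8
vol_mL = 1851.8 / 1000 = 1.8518 mL

1.8518


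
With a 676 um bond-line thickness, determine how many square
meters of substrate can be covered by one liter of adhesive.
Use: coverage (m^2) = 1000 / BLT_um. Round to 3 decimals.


Coverage = 1000 / 676 = 1.479 m^2

1.479


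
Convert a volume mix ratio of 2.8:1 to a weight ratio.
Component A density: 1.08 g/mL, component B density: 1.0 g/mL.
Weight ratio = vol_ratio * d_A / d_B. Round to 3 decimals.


= 2.8 * 1.08 / 1.0 = 3.024

3.024


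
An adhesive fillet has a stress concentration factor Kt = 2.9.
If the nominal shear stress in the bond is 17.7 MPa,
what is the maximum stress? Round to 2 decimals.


Max stress = 17.7 * 2.9 = 51.33 MPa

51.33


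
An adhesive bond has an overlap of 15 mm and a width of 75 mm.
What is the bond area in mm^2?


Bond area = overlap * width
= 15 * 75
= 1125 mm^2

1125


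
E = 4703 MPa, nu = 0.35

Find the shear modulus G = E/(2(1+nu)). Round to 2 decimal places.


G = 4703 / (2 * 1.35)
= 1741.85 MPa

1741.85


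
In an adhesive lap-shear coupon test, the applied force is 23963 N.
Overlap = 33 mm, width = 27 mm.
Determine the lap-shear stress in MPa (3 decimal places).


stress = F / (overlap * width)
= 23963 / (33 * 27)
= 26.895 MPa

26.895


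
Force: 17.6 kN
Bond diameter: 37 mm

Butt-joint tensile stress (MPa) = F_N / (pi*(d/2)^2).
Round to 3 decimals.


F_N = 17.6 * 1000 = 17600.0 N
A = pi*(18.5)^2 = 1075.2101 mm^2
stress = 17600.0 / 1075.2101 = 16.369 MPa

16.369


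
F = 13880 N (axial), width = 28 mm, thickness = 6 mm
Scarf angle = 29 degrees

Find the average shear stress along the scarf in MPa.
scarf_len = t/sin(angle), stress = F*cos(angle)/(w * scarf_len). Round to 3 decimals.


scarf_len = 6/sin(29 deg) = 12.3760
cos(29 deg) = 0.874620
stress = 13880*0.874620/(28*12.3760) = 35.032 MPa

35.032


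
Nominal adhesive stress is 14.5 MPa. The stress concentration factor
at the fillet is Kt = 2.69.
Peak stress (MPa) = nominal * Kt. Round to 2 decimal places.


Peak = 14.5 * 2.69 = 39.01 MPa

39.01


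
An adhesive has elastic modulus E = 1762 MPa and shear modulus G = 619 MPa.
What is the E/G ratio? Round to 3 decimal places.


E/G = 1762 / 619 = 2.847

2.847


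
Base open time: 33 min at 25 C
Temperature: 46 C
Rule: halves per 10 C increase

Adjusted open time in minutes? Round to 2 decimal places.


Acceleration = 2^((46-25)/10) = 4.2871
Open time = 33 / 4.2871 = 7.70 min

7.70


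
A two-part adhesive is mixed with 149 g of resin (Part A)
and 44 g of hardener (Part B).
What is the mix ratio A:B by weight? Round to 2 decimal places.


Mix ratio = mass_A / mass_B
= 149 / 44
= 3.39

3.39


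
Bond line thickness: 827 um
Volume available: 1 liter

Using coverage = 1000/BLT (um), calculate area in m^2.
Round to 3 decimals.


1 L = 1e6 mm^3, thickness = 827 um = 0.827 mm
Area = 1e6 / 0.827 mm^2 = (1e6 / 0.827) / 1e6 m^2 = 1000 / 827 m^2
= 1.209 m^2

1.209


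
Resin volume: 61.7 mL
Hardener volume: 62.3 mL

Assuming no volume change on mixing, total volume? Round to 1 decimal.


V_total = 61.7 + 62.3 = 124.0 mL

124.0


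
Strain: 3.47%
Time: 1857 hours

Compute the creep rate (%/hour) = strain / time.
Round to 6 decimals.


Creep rate = 3.47 / 1857
= 0.001869 %/h

0.001869


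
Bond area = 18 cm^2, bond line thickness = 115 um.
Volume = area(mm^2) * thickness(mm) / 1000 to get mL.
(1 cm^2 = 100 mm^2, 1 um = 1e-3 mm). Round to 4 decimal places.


area_mm2 = 18 * 100 = 1800
blt_mm = 115 * 1e-3 = 0.115
vol_mm3 = 1800 * 0.115 = 207.0
vol_mL = 207.0 / 1000 = 0.2070 mL

0.2070


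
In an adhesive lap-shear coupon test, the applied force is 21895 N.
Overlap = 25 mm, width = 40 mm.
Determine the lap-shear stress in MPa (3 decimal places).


stress = F / (overlap * width)
= 21895 / (25 * 40)
= 21.895 MPa

21.895


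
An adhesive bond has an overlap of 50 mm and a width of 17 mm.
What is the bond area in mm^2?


Bond area = overlap * width
= 50 * 17
= 850 mm^2

850


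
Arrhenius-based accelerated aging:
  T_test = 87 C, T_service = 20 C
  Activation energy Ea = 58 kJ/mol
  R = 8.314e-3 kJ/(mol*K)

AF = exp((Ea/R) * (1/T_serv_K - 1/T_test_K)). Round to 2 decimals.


T_test_K = 360.15, T_serv_K = 293.15
AF = exp((58/8.314e-3) * (1/293.15 - 1/360.15))
= 83.69

83.69


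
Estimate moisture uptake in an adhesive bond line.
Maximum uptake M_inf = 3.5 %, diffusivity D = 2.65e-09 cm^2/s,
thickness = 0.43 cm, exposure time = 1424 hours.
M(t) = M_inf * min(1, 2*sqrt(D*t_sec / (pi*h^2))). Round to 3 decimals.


Convert time: 1424 h = 5126400 s
ratio = min(1, 2*sqrt(2.65e-09*5126400/(pi*0.43^2)))
= 0.305855
M(t) = 3.5 * 0.305855 = 1.070%

1.070


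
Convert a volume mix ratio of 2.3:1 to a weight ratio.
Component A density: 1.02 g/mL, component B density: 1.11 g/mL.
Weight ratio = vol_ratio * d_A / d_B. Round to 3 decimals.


= 2.3 * 1.02 / 1.11 = 2.114

2.114


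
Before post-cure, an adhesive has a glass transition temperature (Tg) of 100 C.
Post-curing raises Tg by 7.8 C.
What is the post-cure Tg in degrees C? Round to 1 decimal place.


Tg_post = Tg_base + delta_Tg
= 100 + 7.8
= 107.8 C

107.8


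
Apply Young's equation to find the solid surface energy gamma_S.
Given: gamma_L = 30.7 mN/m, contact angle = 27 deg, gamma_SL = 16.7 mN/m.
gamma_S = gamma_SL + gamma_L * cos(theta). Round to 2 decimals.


theta_rad = 27 * pi/180 = 0.471239
gamma_S = 16.7 + 30.7 * cos(0.471239)
= 44.05 mN/m

44.05


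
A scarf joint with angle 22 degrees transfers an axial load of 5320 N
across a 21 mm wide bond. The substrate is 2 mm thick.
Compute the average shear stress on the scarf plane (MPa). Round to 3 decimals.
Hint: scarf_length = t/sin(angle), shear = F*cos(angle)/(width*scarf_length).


scarf_length = 2 / sin(22 deg) = 5.3389 mm
cos(22 deg) = 0.927184
shear stress = 5320 * 0.927184 / (21 * 5.3389)
= 43.995 MPa

43.995


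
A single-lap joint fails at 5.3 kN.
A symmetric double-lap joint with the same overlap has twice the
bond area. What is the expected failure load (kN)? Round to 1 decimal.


Double-lap load = 2 * 5.3 = 10.6 kN

10.6


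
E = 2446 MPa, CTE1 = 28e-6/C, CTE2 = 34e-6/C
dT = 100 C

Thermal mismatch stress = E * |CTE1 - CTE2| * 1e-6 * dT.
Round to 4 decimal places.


= 2446 * 6e-6 * 100
= 1.4676 MPa

1.4676


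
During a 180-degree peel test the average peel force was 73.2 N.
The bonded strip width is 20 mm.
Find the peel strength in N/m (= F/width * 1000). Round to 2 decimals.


Peel strength = F/width * 1000
= 73.2 / 20 * 1000
= 3660.00 N/m

3660.00


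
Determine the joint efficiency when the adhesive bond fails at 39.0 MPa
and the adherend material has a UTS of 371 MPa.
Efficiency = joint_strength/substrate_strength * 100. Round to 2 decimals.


Joint efficiency = 39.0 / 371 * 100
= 10.51%

10.51


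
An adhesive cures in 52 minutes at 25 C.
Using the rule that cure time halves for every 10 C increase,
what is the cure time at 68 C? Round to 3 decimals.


Factor = 2^((68 - 25) / 10) = 19.6983
Cure time = 52 / 19.6983
= 2.640 minutes

2.640


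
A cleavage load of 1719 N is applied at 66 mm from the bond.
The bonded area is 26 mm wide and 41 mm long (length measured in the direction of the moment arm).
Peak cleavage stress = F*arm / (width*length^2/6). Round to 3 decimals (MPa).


Moment = 1719 * 66 = 113454 N*mm
Section modulus = 26 * 1681 / 6 = 43706 / 6 mm^3
Stress = 113454 / (43706 / 6) = 680724 / 43706
= 15.575 MPa

15.575


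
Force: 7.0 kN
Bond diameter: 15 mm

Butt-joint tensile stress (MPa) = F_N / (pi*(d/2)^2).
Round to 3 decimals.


F_N = 7.0 * 1000 = 7000.0 N
A = pi*(7.5)^2 = 176.7146 mm^2
stress = 7000.0 / 176.7146 = 39.612 MPa

39.612


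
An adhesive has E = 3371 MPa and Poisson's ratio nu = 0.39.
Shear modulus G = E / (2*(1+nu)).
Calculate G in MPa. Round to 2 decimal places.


G = 3371 / (2*(1+0.39))
= 3371 / 2.78
= 1212.59 MPa

1212.59


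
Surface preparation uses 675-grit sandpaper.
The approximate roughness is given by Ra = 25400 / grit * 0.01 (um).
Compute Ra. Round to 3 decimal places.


Ra = 25400 / 675 * 0.01
= 254 / 675
= 0.376 um

0.376


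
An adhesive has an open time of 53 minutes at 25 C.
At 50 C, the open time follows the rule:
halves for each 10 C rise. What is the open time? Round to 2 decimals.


Factor = 2^((50-25)/10) = 5.6569
Open time = 53 / 5.6569 = 9.37 min

9.37


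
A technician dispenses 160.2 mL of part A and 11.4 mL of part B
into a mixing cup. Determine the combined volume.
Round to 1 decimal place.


Combined volume = 160.2 + 11.4
= 171.6 mL

171.6


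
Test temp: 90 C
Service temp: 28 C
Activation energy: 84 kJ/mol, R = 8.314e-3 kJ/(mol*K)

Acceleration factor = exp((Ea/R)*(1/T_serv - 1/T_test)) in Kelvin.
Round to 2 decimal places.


AF = exp((84/0.008314)*(1/301.15 - 1/363.15))
= 307.31

307.31


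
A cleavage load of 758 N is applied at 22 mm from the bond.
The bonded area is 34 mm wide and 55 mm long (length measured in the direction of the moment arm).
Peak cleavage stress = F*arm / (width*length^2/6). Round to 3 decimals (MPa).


Moment = 758 * 22 = 16676 N*mm
Section modulus = 34 * 3025 / 6 = 102850 / 6 mm^3
Stress = 16676 / (102850 / 6) = 100056 / 102850
= 0.973 MPa

0.973


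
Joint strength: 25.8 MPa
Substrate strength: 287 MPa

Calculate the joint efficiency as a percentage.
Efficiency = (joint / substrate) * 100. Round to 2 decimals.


Efficiency = (25.8 / 287) * 100 = 8.99%

8.99


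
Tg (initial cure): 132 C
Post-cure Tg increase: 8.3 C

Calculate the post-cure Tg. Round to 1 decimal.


Post-cure Tg = 132 + 8.3 = 140.3 C

140.3


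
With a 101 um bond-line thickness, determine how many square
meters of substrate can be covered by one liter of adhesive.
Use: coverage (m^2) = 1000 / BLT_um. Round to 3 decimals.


Coverage = 1000 / 101 = 9.901 m^2

9.901


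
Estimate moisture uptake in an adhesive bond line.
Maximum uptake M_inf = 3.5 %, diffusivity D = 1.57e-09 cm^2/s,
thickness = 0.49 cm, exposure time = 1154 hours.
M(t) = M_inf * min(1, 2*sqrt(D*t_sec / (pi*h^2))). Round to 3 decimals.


Convert time: 1154 h = 4154400 s
ratio = min(1, 2*sqrt(1.57e-09*4154400/(pi*0.49^2)))
= 0.185979
M(t) = 3.5 * 0.185979 = 0.651%

0.651


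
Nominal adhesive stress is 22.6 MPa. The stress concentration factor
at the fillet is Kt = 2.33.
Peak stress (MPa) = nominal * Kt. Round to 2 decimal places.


Peak = 22.6 * 2.33 = 52.66 MPa

52.66


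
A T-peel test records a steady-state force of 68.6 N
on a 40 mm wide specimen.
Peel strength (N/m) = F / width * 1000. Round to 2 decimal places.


Peel strength = 68.6 / 40 * 1000
= 1715.00 N/m

1715.00


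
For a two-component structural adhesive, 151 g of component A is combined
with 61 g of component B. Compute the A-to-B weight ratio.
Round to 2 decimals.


Weight ratio A:B = 151 / 61
= 2.48

2.48


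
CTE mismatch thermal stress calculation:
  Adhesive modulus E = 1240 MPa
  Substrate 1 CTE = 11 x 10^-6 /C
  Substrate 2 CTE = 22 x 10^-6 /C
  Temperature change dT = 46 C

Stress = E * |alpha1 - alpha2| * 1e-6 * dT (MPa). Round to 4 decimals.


delta_alpha = |11 - 22| = 11 x 10^-6/C
Stress = 1240 * 11e-6 * 46
= 0.6274 MPa

0.6274


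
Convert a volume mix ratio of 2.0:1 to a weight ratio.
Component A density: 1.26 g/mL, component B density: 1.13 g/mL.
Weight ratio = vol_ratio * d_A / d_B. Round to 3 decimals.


= 2.0 * 1.26 / 1.13 = 2.230

2.230


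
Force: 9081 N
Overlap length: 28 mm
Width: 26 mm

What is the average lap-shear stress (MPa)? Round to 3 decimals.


Average shear stress = F / (overlap * width)
= 9081 / (28 * 26)
= 12.474 MPa

12.474


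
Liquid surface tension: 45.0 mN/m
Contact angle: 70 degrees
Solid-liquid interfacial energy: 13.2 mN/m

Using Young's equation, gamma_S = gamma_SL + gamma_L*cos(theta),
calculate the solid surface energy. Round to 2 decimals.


gamma_S = 13.2 + 45.0 * cos(70)
= 28.59 mN/m

28.59


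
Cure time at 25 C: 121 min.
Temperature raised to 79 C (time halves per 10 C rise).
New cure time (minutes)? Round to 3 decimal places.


Acceleration factor = 2^(54/10) = 42.2243
New time = 121 / 42.2243 = 2.866 min

2.866


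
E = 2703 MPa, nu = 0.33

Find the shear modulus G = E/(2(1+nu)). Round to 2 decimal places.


G = 2703 / (2 * 1.33)
= 1016.17 MPa

1016.17


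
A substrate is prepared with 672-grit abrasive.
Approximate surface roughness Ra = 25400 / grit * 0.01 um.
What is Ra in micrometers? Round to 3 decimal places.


Ra = 25400 / 672 * 0.01 = 0.378 um

0.378


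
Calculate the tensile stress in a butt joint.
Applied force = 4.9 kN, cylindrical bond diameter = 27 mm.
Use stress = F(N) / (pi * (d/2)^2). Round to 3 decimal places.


A = pi * 13.5^2 = 572.5553 mm^2
sigma = 4900.0 / 572.5553 = 8.558 MPa

8.558


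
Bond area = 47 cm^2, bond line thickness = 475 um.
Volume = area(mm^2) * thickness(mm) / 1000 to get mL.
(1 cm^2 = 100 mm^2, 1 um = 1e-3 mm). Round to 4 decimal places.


area_mm2 = 47 * 100 = 4700
blt_mm = 475 * 1e-3 = 0.475
vol_mm3 = 4700 * 0.475 = 2232.5
vol_mL = 2232.5 / 1000 = 2.2325 mL

2.2325


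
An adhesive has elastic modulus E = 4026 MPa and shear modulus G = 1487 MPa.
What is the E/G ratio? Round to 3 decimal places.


E/G = 4026 / 1487 = 2.707

2.707


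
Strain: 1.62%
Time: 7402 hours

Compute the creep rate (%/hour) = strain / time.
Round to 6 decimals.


Creep rate = 1.62 / 7402
= 0.000219 %/h

0.000219


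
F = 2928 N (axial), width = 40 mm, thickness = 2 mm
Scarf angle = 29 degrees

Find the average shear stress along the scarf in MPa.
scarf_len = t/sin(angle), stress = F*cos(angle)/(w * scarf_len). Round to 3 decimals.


scarf_len = 2/sin(29 deg) = 4.1253
cos(29 deg) = 0.874620
stress = 2928*0.874620/(40*4.1253) = 15.519 MPa

15.519


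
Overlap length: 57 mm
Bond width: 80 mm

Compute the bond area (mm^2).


Bond area = 57 * 80 = 4560 mm^2

4560


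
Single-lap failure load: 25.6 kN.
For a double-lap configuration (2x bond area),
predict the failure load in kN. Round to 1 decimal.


Failure load = 25.6 * 2 = 51.2 kN

51.2


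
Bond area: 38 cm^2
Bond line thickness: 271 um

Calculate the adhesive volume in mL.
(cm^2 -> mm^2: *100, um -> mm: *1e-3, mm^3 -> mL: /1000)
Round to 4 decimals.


V = 38*100 * 271*1e-3 / 1000
= 1.0298 mL

1.0298


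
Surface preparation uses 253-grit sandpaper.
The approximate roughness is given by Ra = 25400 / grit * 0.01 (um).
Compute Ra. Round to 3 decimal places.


Ra = 25400 / 253 * 0.01
= 254 / 253
= 1.004 um

1.004


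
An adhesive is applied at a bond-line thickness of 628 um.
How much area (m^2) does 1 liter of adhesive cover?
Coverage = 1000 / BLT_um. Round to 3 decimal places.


Coverage = 1000 / 628 = 1.592 m^2

1.592


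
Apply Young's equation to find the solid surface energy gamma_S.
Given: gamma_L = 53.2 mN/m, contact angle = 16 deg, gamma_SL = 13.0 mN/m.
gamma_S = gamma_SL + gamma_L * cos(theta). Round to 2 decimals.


theta_rad = 16 * pi/180 = 0.279253
gamma_S = 13.0 + 53.2 * cos(0.279253)
= 64.14 mN/m

64.14


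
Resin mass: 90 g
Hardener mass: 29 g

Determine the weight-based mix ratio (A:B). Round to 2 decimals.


Ratio = 90 / 29 = 3.10

3.10


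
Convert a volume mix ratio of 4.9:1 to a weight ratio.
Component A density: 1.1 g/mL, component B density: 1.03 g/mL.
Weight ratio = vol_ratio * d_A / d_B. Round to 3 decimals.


= 4.9 * 1.1 / 1.03 = 5.233

5.233


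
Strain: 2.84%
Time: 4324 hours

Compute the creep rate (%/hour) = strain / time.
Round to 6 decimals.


Creep rate = 2.84 / 4324
= 0.000657 %/h

0.000657


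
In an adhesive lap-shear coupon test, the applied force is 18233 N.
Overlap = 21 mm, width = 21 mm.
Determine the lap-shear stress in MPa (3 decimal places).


stress = F / (overlap * width)
= 18233 / (21 * 21)
= 41.345 MPa

41.345


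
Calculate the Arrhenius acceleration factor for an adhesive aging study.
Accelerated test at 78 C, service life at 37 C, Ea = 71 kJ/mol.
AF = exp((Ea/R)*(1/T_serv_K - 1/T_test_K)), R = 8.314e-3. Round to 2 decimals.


T_test = 351.15 K, T_serv = 310.15 K
Ea/R = 71 / 0.008314 = 8539.81
AF = exp(8539.81 * (1/310.15 - 1/351.15))
= 24.90

24.90


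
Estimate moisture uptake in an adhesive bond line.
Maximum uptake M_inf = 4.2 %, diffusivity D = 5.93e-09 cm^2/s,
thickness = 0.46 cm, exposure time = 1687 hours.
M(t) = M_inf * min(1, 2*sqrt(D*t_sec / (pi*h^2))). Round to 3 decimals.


Convert time: 1687 h = 6073200 s
ratio = min(1, 2*sqrt(5.93e-09*6073200/(pi*0.46^2)))
= 0.465515
M(t) = 4.2 * 0.465515 = 1.955%

1.955


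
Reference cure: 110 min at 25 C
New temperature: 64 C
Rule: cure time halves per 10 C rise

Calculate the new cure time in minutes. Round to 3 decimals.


factor = 2^((64-25)/10) = 14.9285
t_new = 110 / 14.9285 = 7.368 min

7.368


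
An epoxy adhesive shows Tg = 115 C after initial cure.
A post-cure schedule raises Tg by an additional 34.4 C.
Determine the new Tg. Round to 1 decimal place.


New Tg = 115 + 34.4
= 149.4 C

149.4


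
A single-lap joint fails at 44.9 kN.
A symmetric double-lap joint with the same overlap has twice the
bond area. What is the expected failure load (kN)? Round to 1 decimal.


Double-lap load = 2 * 44.9 = 89.8 kN

89.8


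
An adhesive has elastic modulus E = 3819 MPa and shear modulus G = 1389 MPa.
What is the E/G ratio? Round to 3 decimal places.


E/G = 3819 / 1389 = 2.749

2.749


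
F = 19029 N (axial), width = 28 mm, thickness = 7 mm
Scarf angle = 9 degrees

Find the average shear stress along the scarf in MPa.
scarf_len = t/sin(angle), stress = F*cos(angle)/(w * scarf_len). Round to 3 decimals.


scarf_len = 7/sin(9 deg) = 44.7472
cos(9 deg) = 0.987688
stress = 19029*0.987688/(28*44.7472) = 15.001 MPa

15.001


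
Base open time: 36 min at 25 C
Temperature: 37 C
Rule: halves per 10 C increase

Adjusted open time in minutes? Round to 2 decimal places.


Acceleration = 2^((37-25)/10) = 2.2974
Open time = 36 / 2.2974 = 15.67 min

15.67


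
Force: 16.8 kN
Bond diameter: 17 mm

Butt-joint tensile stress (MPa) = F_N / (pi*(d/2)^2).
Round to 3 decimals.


F_N = 16.8 * 1000 = 16800.0 N
A = pi*(8.5)^2 = 226.9801 mm^2
stress = 16800.0 / 226.9801 = 74.015 MPa

74.015


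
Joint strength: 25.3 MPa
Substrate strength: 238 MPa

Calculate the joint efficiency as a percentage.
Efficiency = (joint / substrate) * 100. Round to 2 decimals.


Efficiency = (25.3 / 238) * 100 = 10.63%

10.63


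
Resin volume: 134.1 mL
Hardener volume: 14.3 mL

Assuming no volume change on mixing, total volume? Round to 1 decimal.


V_total = 134.1 + 14.3 = 148.4 mL

148.4


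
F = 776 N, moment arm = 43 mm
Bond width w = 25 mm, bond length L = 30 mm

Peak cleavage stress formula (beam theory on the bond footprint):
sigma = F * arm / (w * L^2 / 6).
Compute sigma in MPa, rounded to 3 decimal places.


sigma = (776 * 43) / (25 * 900 / 6)
= 33368 * 6 / 22500
= 200208 / 22500
= 8.898 MPa

8.898


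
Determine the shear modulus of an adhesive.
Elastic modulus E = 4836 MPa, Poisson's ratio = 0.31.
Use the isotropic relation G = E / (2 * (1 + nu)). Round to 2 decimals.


G = 4836 / (2*(1+0.31)) = 4836 / 2.62
= 1845.80 MPa

1845.80


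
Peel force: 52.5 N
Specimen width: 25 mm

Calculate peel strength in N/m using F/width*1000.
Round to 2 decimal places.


Peel strength = 52.5 / 25 * 1000 = 2100.00 N/m

2100.00


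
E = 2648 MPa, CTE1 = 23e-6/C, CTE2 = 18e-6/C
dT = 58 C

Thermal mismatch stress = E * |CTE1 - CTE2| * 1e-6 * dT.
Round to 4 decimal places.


= 2648 * 5e-6 * 58
= 0.7679 MPa

0.7679


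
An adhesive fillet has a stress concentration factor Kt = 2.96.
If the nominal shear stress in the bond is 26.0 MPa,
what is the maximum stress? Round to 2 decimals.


Max stress = 26.0 * 2.96 = 76.96 MPa

76.96


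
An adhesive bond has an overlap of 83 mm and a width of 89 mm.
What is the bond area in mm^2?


Bond area = overlap * width
= 83 * 89
= 7387 mm^2

7387


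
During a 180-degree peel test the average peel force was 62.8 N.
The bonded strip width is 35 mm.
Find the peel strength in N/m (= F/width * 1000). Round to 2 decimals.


Peel strength = F/width * 1000
= 62.8 / 35 * 1000
= 1794.29 N/m

1794.29


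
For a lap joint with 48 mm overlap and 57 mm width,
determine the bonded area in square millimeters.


Area = 48 * 57 = 2736 mm^2

2736


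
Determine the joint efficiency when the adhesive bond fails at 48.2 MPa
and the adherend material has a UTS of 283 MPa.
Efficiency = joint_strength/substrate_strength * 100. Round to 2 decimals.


Joint efficiency = 48.2 / 283 * 100
= 17.03%

17.03


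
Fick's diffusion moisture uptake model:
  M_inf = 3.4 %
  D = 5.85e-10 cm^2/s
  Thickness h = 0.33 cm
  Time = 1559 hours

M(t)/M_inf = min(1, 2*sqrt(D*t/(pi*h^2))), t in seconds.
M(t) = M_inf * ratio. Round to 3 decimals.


t_sec = 1559 * 3600 = 5612400
ratio = 2*sqrt(5.85e-10*5612400/(pi*0.33^2))
= min(1, 0.195927)
= 0.195927
M(t) = 3.4 * 0.195927 = 0.666 %

0.666


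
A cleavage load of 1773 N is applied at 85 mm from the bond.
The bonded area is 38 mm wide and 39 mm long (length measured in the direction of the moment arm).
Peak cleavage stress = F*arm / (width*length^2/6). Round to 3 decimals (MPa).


Moment = 1773 * 85 = 150705 N*mm
Section modulus = 38 * 1521 / 6 = 57798 / 6 mm^3
Stress = 150705 / (57798 / 6) = 904230 / 57798
= 15.645 MPa

15.645


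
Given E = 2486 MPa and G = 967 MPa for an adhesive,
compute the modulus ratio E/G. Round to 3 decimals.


E/G ratio = 2486 / 967 = 2.571

2.571


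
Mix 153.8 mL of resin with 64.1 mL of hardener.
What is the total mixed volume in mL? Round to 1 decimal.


Total = 153.8 + 64.1 = 217.9 mL

217.9


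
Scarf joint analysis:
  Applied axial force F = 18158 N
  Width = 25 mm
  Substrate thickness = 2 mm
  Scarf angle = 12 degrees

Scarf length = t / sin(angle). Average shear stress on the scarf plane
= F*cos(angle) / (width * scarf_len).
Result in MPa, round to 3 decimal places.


Scarf length = 2 / sin(12 deg) = 9.6195 mm
cos(12 deg) = 0.978148
Shear = 18158 * 0.978148 / (25 * 9.6195)
= 73.855 MPa

73.855


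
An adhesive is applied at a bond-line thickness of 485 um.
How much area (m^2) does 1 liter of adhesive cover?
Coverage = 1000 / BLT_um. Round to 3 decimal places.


Coverage = 1000 / 485 = 2.062 m^2

2.062


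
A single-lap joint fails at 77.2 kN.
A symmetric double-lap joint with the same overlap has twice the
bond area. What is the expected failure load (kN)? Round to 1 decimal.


Double-lap load = 2 * 77.2 = 154.4 kN

154.4


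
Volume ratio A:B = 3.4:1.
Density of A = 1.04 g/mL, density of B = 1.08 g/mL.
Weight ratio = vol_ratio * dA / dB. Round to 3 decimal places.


Wt ratio = 3.4 * 1.04 / 1.08
= 3.274

3.274


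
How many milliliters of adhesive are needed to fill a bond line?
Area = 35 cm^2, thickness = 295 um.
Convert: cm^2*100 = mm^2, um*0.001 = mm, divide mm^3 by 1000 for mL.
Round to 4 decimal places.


= (35 * 100) * (295 * 0.001) / 1000
= 1.0325 mL

1.0325


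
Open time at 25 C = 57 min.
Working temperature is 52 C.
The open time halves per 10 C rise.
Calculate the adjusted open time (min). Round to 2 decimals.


factor = 2^((52 - 25) / 10) = 6.4980
ot = 57 / 6.4980 = 8.77 min

8.77


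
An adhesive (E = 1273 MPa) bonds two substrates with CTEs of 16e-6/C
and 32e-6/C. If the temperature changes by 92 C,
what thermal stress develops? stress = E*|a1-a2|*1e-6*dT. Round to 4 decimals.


Stress = 1273 * |16 - 32| * 1e-6 * 92
= 1.8739 MPa

1.8739


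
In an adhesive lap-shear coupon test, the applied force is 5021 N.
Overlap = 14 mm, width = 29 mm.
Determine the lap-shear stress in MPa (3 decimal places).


stress = F / (overlap * width)
= 5021 / (14 * 29)
= 12.367 MPa

12.367


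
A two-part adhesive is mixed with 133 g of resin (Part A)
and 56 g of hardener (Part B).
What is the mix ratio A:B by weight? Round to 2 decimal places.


Mix ratio = mass_A / mass_B
= 133 / 56
= 2.38

2.38


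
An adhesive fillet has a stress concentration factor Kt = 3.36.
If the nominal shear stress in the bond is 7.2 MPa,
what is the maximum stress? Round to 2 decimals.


Max stress = 7.2 * 3.36 = 24.19 MPa

24.19


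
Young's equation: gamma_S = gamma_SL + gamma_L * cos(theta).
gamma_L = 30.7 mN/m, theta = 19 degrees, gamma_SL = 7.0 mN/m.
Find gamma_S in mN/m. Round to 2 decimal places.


cos(19 deg) = 0.945519
gamma_S = 7.0 + 30.7 * 0.945519
= 36.03 mN/m

36.03


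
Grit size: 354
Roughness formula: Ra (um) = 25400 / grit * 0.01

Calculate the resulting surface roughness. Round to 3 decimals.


Ra = 25400 / 354 * 0.01
= 0.718 um

0.718


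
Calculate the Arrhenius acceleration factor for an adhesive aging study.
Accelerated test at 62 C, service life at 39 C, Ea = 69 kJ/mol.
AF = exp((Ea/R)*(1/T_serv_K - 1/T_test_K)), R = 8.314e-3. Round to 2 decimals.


T_test = 335.15 K, T_serv = 312.15 K
Ea/R = 69 / 0.008314 = 8299.25
AF = exp(8299.25 * (1/312.15 - 1/335.15))
= 6.20

6.20


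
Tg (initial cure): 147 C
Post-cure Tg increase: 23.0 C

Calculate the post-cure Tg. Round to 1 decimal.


Post-cure Tg = 147 + 23.0 = 170.0 C

170.0


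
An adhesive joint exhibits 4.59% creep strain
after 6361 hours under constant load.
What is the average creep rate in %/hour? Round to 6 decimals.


Creep rate = strain / time
= 4.59 / 6361
= 0.000722 %/h

0.000722


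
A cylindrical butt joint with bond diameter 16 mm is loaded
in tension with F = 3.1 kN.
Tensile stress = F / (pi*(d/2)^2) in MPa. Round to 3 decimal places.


Area = pi * (16/2)^2 = 201.0619 mm^2
Stress = 3.1*1000 / 201.0619
= 15.418 MPa

15.418


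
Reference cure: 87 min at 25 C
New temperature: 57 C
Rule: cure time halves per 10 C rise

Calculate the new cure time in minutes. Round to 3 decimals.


factor = 2^((57-25)/10) = 9.1896
t_new = 87 / 9.1896 = 9.467 min

9.467


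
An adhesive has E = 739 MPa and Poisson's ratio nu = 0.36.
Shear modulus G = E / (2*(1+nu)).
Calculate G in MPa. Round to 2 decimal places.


G = 739 / (2*(1+0.36))
= 739 / 2.72
= 271.69 MPa

271.69


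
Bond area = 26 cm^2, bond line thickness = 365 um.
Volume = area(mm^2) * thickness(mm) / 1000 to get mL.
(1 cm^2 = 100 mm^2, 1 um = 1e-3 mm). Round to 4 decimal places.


area_mm2 = 26 * 100 = 2600
blt_mm = 365 * 1e-3 = 0.365
vol_mm3 = 2600 * 0.365 = 949.0
vol_mL = 949.0 / 1000 = 0.9490 mL

0.9490


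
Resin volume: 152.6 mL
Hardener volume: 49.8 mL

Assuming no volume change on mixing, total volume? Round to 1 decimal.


V_total = 152.6 + 49.8 = 202.4 mL

202.4


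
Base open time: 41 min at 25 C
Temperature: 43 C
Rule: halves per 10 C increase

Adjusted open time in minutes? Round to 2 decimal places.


Acceleration = 2^((43-25)/10) = 3.4822
Open time = 41 / 3.4822 = 11.77 min

11.77


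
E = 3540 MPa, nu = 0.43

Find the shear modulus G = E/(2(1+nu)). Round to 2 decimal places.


G = 3540 / (2 * 1.43)
= 1237.76 MPa

1237.76


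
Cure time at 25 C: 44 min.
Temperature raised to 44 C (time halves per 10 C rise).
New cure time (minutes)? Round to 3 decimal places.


Acceleration factor = 2^(19/10) = 3.7321
New time = 44 / 3.7321 = 11.790 min

11.790


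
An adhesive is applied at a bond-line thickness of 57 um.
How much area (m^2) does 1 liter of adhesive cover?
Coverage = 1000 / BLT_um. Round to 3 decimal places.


Coverage = 1000 / 57 = 17.544 m^2

17.544


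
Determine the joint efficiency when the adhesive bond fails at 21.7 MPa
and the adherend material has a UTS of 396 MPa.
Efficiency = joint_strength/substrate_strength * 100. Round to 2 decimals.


Joint efficiency = 21.7 / 396 * 100
= 5.48%

5.48


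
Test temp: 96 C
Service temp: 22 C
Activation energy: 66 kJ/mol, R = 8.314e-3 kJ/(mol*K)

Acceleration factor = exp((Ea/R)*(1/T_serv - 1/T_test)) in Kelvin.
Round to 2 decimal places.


AF = exp((66/0.008314)*(1/295.15 - 1/369.15))
= 219.56

219.56


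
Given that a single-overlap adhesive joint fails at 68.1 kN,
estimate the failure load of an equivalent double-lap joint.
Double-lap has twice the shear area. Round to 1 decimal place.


Double-lap factor = 2
Expected load = 68.1 * 2 = 136.2 kN

136.2


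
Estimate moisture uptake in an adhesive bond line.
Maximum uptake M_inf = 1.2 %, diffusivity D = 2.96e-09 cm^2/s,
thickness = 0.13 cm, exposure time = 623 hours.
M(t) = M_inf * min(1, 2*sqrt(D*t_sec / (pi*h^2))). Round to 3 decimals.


Convert time: 623 h = 2242800 s
ratio = min(1, 2*sqrt(2.96e-09*2242800/(pi*0.13^2)))
= 0.707217
M(t) = 1.2 * 0.707217 = 0.849%

0.849


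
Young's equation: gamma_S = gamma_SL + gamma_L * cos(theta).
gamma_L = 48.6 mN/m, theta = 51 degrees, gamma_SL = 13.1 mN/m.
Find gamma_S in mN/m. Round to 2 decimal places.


cos(51 deg) = 0.629320
gamma_S = 13.1 + 48.6 * 0.629320
= 43.68 mN/m

43.68


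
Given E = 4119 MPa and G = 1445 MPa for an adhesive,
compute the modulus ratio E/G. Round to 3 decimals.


E/G ratio = 4119 / 1445 = 2.851

2.851


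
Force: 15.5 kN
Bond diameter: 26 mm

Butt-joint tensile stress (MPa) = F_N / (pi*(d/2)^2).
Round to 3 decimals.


F_N = 15.5 * 1000 = 15500.0 N
A = pi*(13.0)^2 = 530.9292 mm^2
stress = 15500.0 / 530.9292 = 29.194 MPa

29.194


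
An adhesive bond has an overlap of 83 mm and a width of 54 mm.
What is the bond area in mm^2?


Bond area = overlap * width
= 83 * 54
= 4482 mm^2

4482


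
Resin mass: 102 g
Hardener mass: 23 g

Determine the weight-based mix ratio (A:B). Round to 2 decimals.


Ratio = 102 / 23 = 4.43

4.43


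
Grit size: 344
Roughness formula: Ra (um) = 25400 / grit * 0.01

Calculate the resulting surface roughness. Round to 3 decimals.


Ra = 25400 / 344 * 0.01
= 0.738 um

0.738


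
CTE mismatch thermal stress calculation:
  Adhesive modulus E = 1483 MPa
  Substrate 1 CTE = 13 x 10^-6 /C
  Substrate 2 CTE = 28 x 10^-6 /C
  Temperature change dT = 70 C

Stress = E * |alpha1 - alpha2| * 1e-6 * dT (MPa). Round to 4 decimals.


delta_alpha = |13 - 28| = 15 x 10^-6/C
Stress = 1483 * 15e-6 * 70
= 1.5572 MPa

1.5572


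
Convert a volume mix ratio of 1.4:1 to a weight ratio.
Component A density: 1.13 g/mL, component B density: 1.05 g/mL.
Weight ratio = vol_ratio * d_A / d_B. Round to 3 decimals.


= 1.4 * 1.13 / 1.05 = 1.507

1.507


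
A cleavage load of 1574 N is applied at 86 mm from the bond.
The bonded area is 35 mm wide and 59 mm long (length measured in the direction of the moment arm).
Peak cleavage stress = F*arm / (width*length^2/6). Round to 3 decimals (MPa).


Moment = 1574 * 86 = 135364 N*mm
Section modulus = 35 * 3481 / 6 = 121835 / 6 mm^3
Stress = 135364 / (121835 / 6) = 812184 / 121835
= 6.666 MPa

6.666


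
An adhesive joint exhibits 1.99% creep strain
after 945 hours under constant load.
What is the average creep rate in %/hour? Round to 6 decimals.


Creep rate = strain / time
= 1.99 / 945
= 0.002106 %/h

0.002106


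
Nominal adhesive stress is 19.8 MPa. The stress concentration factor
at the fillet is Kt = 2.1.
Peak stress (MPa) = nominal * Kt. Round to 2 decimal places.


Peak = 19.8 * 2.1 = 41.58 MPa

41.58


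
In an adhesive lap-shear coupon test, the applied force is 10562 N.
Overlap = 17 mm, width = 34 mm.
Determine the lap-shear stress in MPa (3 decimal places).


stress = F / (overlap * width)
= 10562 / (17 * 34)
= 18.273 MPa

18.273


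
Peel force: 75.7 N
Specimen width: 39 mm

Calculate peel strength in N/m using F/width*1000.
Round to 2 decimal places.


Peel strength = 75.7 / 39 * 1000 = 1941.03 N/m

1941.03


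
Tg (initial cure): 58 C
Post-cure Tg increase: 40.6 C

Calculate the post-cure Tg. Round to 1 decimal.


Post-cure Tg = 58 + 40.6 = 98.6 C

98.6


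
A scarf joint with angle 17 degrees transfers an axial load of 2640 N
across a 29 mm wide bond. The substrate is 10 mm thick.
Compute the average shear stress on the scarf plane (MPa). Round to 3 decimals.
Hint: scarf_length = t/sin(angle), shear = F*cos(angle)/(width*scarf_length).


scarf_length = 10 / sin(17 deg) = 34.2030 mm
cos(17 deg) = 0.956305
shear stress = 2640 * 0.956305 / (29 * 34.2030)
= 2.545 MPa

2.545


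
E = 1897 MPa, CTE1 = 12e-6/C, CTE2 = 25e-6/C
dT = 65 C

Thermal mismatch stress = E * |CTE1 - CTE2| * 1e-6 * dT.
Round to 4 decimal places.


= 1897 * 13e-6 * 65
= 1.6030 MPa

1.6030


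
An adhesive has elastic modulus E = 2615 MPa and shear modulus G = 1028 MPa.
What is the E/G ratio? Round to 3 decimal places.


E/G = 2615 / 1028 = 2.544

2.544


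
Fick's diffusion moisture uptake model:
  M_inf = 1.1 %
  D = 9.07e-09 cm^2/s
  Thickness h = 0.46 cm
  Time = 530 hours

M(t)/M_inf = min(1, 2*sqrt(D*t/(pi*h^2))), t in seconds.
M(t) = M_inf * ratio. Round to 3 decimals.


t_sec = 530 * 3600 = 1908000
ratio = 2*sqrt(9.07e-09*1908000/(pi*0.46^2))
= min(1, 0.322693)
= 0.322693
M(t) = 1.1 * 0.322693 = 0.355 %

0.355


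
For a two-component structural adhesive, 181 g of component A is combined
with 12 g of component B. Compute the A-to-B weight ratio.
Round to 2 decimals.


Weight ratio A:B = 181 / 12
= 15.08

15.08


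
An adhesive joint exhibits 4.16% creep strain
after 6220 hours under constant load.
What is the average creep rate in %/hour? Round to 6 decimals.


Creep rate = strain / time
= 4.16 / 6220
= 0.000669 %/h

0.000669


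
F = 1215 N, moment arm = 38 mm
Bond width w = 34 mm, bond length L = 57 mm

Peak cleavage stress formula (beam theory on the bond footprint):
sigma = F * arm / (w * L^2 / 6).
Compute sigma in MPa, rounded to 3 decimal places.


sigma = (1215 * 38) / (34 * 3249 / 6)
= 46170 * 6 / 110466
= 277020 / 110466
= 2.508 MPa

2.508


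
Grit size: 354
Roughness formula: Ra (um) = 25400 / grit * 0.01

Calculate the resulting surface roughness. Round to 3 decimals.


Ra = 25400 / 354 * 0.01
= 0.718 um

0.718


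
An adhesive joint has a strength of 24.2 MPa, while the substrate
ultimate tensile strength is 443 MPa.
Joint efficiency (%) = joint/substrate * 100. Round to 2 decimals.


Efficiency = 24.2 / 443 * 100
= 5.46%

5.46


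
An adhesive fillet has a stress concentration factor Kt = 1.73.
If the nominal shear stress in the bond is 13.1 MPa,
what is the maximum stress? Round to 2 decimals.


Max stress = 13.1 * 1.73 = 22.66 MPa

22.66


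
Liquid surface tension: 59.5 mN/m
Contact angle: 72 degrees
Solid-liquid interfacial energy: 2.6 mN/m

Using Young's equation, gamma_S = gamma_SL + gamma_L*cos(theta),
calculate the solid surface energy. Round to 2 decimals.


gamma_S = 2.6 + 59.5 * cos(72)
= 20.99 mN/m

20.99


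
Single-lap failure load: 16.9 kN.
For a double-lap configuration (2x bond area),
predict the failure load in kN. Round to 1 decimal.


Failure load = 16.9 * 2 = 33.8 kN

33.8


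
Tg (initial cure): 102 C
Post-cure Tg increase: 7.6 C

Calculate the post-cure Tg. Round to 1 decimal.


Post-cure Tg = 102 + 7.6 = 109.6 C

109.6


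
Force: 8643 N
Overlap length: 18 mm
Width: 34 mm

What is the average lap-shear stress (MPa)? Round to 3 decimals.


Average shear stress = F / (overlap * width)
= 8643 / (18 * 34)
= 14.123 MPa

14.123


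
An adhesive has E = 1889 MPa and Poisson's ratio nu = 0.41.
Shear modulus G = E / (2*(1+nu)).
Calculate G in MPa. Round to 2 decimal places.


G = 1889 / (2*(1+0.41))
= 1889 / 2.82
= 669.86 MPa

669.86


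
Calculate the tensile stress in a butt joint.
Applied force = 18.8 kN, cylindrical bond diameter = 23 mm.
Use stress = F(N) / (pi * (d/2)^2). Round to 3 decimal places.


A = pi * 11.5^2 = 415.4756 mm^2
sigma = 18800.0 / 415.4756 = 45.249 MPa

45.249


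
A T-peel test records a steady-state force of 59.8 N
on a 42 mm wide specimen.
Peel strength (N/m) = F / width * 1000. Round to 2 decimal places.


Peel strength = 59.8 / 42 * 1000
= 1423.81 N/m

1423.81
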